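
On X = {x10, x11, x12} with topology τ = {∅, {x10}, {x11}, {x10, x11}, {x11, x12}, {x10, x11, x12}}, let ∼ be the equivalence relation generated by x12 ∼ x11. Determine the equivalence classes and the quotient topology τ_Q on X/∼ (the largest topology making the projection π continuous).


X/∼ = {[x10], [x11=x12]}; |τ_Q| = 4.

Equivalence classes: [x10], [x11=x12].
Quotient map π: X → X/∼ sends x10 ↦ [x10], x11 ↦ [x11=x12], x12 ↦ [x11=x12].
For each subset V ⊆ X/∼, compute π^{-1}(V) ⊆ X and check whether π^{-1}(V) ∈ τ. V is open in τ_Q iff π^{-1}(V) ∈ τ.
  V = {}: π^{-1}(V) = ∅ ∈ τ ✓.
  V = {[x10]}: π^{-1}(V) = {x10} ∈ τ ✓.
  V = {[x11=x12]}: π^{-1}(V) = {x11, x12} ∈ τ ✓.
  V = {[x10], [x11=x12]}: π^{-1}(V) = {x10, x11, x12} ∈ τ ✓.
Open sets in the quotient: τ_Q = {{}, {[x10]}, {[x11=x12]}, {[x10], [x11=x12]}} (4 elements).


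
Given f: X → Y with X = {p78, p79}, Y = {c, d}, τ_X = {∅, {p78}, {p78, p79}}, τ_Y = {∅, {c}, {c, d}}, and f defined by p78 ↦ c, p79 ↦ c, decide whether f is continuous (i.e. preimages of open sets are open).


f IS continuous.

Compute f^{-1}(U) for each U ∈ τ_Y:
  U = ∅: f^{-1}(U) = ∅ ∈ τ_X ✓.
  U = {c}: f^{-1}(U) = {p78, p79} ∈ τ_X ✓.
  U = {c, d}: f^{-1}(U) = {p78, p79} ∈ τ_X ✓.
Every preimage lies in τ_X, so f IS continuous.


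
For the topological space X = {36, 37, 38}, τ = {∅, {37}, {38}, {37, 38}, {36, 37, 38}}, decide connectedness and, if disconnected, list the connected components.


(X, τ) is connected.

Find clopen sets (U ∈ τ with X ∖ U ∈ τ):
  U = ∅, X ∖ U = {36, 37, 38} — both open, so U is clopen.
  U = {36, 37, 38}, X ∖ U = ∅ — both open, so U is clopen.
Only trivial clopens (∅ and X) exist, so (X, τ) is connected.
Compute connected components by grouping points that agree on all clopens:
  component: {36, 37, 38}


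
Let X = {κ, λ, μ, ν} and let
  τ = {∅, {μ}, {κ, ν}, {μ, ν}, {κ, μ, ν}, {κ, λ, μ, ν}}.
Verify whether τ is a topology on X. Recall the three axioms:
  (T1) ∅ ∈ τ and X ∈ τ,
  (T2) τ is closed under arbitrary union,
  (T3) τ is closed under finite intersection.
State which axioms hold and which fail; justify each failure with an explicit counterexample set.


τ is NOT a topology on X.

Axiom (T1): ∅ ∈ τ? Yes; X ∈ τ? Yes.
Axiom (T2/T3): check pairwise unions and intersections of members of τ.
Counterexample for (T3): {κ, ν} ∩ {μ, ν} = {ν} ∉ τ. Therefore τ is NOT a topology.


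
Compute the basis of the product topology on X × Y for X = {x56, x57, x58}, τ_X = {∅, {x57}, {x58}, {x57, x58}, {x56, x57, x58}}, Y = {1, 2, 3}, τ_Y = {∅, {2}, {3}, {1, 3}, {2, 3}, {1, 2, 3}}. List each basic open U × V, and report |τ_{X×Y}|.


Basis B = {∅ × ∅, {x57} × {2}, {x57} × {3}, {x58} × {2}, {x58} × {3}, {x57} × {1, 3}, {x57} × {2, 3}, {x57, x58} × {2}, {x57, x58} × {3}, {x58} × {1, 3}, {x58} × {2, 3}, {x56, x57, x58} × {2}, {x56, x57, x58} × {3}, {x57} × {1, 2, 3}, {x58} × {1, 2, 3}, {x57, x58} × {1, 3}, {x57, x58} × {2, 3}, {x56, x57, x58} × {1, 3}, {x56, x57, x58} × {2, 3}, {x57, x58} × {1, 2, 3}, {x56, x57, x58} × {1, 2, 3}}; |τ_{X×Y}| = 70.

Enumerate products U × V with U ∈ τ_X, V ∈ τ_Y (deduplicated):
  ∅ × ∅ = {} (∅)
  {x57} × {2} = {(x57,2)}
  {x57} × {3} = {(x57,3)}
  {x58} × {2} = {(x58,2)}
  {x58} × {3} = {(x58,3)}
  {x57} × {1, 3} = {(x57,1), (x57,3)}
  {x57} × {2, 3} = {(x57,2), (x57,3)}
  {x57, x58} × {2} = {(x57,2), (x58,2)}
  {x57, x58} × {3} = {(x57,3), (x58,3)}
  {x58} × {1, 3} = {(x58,1), (x58,3)}
  {x58} × {2, 3} = {(x58,2), (x58,3)}
  {x56, x57, x58} × {2} = {(x56,2), (x57,2), (x58,2)}
  {x56, x57, x58} × {3} = {(x56,3), (x57,3), (x58,3)}
  {x57} × {1, 2, 3} = {(x57,1), (x57,2), (x57,3)}
  {x58} × {1, 2, 3} = {(x58,1), (x58,2), (x58,3)}
  {x57, x58} × {1, 3} = {(x57,1), (x57,3), (x58,1), (x58,3)}
  {x57, x58} × {2, 3} = {(x57,2), (x57,3), (x58,2), (x58,3)}
  {x56, x57, x58} × {1, 3} = {(x56,1), (x56,3), (x57,1), (x57,3), (x58,1), (x58,3)}
  {x56, x57, x58} × {2, 3} = {(x56,2), (x56,3), (x57,2), (x57,3), (x58,2), (x58,3)}
  {x57, x58} × {1, 2, 3} = {(x57,1), (x57,2), (x57,3), (x58,1), (x58,2), (x58,3)}
  {x56, x57, x58} × {1, 2, 3} = {(x56,1), (x56,2), (x56,3), (x57,1), (x57,2), (x57,3), (x58,1), (x58,2), (x58,3)}
These 21 distinct sets form the basis B.
Close under arbitrary unions to get τ_{X×Y}; counting gives |τ_{X×Y}| = 70.


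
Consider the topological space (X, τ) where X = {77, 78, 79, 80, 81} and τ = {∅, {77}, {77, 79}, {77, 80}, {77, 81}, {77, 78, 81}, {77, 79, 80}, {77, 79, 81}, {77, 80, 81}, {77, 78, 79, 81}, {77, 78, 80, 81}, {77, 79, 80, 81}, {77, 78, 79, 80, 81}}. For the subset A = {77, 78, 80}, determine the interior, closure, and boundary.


int(A) = {77, 80}, cl(A) = {77, 78, 79, 80, 81}, ∂A = {78, 79, 81}.

Closed sets in (X, τ) are complements of opens:
  closed(X, τ) = {∅, {78}, {79}, {80}, {78, 79}, {78, 80}, {78, 81}, {79, 80}, {78, 79, 80}, {78, 79, 81}, {78, 80, 81}, {78, 79, 80, 81}, {77, 78, 79, 80, 81}}.
int(A) = ⋃ {U ∈ τ : U ⊆ A}. Opens contained in A: ∅, {77}, {77, 80}.
Taking the union of these: int(A) = {77, 80}.
cl(A) = ⋂ {C closed : A ⊆ C}. Closed sets containing A: {77, 78, 79, 80, 81}.
Intersecting these: cl(A) = {77, 78, 79, 80, 81}.
∂A = cl(A) ∖ int(A) = {77, 78, 79, 80, 81} ∖ {77, 80} = {78, 79, 81}.


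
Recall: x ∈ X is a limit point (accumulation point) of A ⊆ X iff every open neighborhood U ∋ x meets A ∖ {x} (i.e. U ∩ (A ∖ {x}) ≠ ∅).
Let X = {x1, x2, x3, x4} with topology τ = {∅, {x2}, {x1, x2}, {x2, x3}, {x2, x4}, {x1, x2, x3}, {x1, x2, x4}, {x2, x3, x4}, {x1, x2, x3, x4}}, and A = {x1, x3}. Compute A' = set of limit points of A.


A' = ∅

For each x ∈ X, list the open sets U ∈ τ with x ∈ U, then check whether U ∩ (A ∖ {x}) ≠ ∅ for every such U.
  x = x1: open {x1, x2} ∋ x has {x1, x2} ∩ (A ∖ {x1}) = ∅, so x is NOT a limit point.
  x = x2: open {x2} ∋ x has {x2} ∩ (A ∖ {x2}) = ∅, so x is NOT a limit point.
  x = x3: open {x2, x3} ∋ x has {x2, x3} ∩ (A ∖ {x3}) = ∅, so x is NOT a limit point.
  x = x4: open {x2, x4} ∋ x has {x2, x4} ∩ (A ∖ {x4}) = ∅, so x is NOT a limit point.
Collecting: A' = ∅.


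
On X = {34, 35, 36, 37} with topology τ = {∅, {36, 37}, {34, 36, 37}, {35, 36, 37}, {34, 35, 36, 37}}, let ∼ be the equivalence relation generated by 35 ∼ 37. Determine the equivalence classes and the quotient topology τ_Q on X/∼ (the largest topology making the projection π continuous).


X/∼ = {[34], [35=37], [36]}; |τ_Q| = 3.

Equivalence classes: [34], [35=37], [36].
Quotient map π: X → X/∼ sends 34 ↦ [34], 35 ↦ [35=37], 36 ↦ [36], 37 ↦ [35=37].
For each subset V ⊆ X/∼, compute π^{-1}(V) ⊆ X and check whether π^{-1}(V) ∈ τ. V is open in τ_Q iff π^{-1}(V) ∈ τ.
  V = {}: π^{-1}(V) = ∅ ∈ τ ✓.
  V = {[34]}: π^{-1}(V) = {34} ∉ τ ✗.
  V = {[35=37]}: π^{-1}(V) = {35, 37} ∉ τ ✗.
  V = {[34], [35=37]}: π^{-1}(V) = {34, 35, 37} ∉ τ ✗.
  V = {[36]}: π^{-1}(V) = {36} ∉ τ ✗.
  V = {[34], [36]}: π^{-1}(V) = {34, 36} ∉ τ ✗.
  V = {[35=37], [36]}: π^{-1}(V) = {35, 36, 37} ∈ τ ✓.
  V = {[34], [35=37], [36]}: π^{-1}(V) = {34, 35, 36, 37} ∈ τ ✓.
Open sets in the quotient: τ_Q = {{}, {[35=37], [36]}, {[34], [35=37], [36]}} (3 elements).


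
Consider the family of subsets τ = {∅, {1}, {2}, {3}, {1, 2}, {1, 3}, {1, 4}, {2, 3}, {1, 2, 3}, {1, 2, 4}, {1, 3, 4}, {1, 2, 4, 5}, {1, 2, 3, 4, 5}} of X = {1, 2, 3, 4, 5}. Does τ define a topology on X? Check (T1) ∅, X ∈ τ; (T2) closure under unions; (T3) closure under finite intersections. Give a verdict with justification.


τ is NOT a topology on X.

Axiom (T1): ∅ ∈ τ? Yes; X ∈ τ? Yes.
Axiom (T2/T3): check pairwise unions and intersections of members of τ.
Counterexample for (T2): {2} ∪ {1, 3, 4} = {1, 2, 3, 4} ∉ τ. Therefore τ is NOT a topology.


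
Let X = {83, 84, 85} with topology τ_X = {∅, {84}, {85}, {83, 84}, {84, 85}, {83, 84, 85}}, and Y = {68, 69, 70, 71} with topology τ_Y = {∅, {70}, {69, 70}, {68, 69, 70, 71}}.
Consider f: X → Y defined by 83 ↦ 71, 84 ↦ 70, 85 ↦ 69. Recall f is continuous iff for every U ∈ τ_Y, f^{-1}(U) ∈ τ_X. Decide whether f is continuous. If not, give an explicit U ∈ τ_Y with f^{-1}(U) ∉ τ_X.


f IS continuous.

Compute f^{-1}(U) for each U ∈ τ_Y:
  U = ∅: f^{-1}(U) = ∅ ∈ τ_X ✓.
  U = {70}: f^{-1}(U) = {84} ∈ τ_X ✓.
  U = {69, 70}: f^{-1}(U) = {84, 85} ∈ τ_X ✓.
  U = {68, 69, 70, 71}: f^{-1}(U) = {83, 84, 85} ∈ τ_X ✓.
Every preimage lies in τ_X, so f IS continuous.


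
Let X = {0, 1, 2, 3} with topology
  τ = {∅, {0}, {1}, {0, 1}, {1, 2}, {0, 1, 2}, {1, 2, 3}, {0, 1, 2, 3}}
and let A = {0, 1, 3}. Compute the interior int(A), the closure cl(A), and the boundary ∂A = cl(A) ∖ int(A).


int(A) = {0, 1}, cl(A) = {0, 1, 2, 3}, ∂A = {2, 3}.

Closed sets in (X, τ) are complements of opens:
  closed(X, τ) = {∅, {0}, {3}, {0, 3}, {2, 3}, {0, 2, 3}, {1, 2, 3}, {0, 1, 2, 3}}.
int(A) = ⋃ {U ∈ τ : U ⊆ A}. Opens contained in A: ∅, {0}, {1}, {0, 1}.
Taking the union of these: int(A) = {0, 1}.
cl(A) = ⋂ {C closed : A ⊆ C}. Closed sets containing A: {0, 1, 2, 3}.
Intersecting these: cl(A) = {0, 1, 2, 3}.
∂A = cl(A) ∖ int(A) = {0, 1, 2, 3} ∖ {0, 1} = {2, 3}.


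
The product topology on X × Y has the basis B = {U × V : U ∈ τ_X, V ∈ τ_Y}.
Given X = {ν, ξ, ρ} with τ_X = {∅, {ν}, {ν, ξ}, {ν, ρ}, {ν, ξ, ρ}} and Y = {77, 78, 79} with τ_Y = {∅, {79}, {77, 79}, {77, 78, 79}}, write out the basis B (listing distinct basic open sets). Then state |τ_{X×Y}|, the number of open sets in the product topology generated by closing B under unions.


Basis B = {∅ × ∅, {ν} × {79}, {ν} × {77, 79}, {ν, ξ} × {79}, {ν, ρ} × {79}, {ν} × {77, 78, 79}, {ν, ξ, ρ} × {79}, {ν, ξ} × {77, 79}, {ν, ρ} × {77, 79}, {ν, ξ} × {77, 78, 79}, {ν, ρ} × {77, 78, 79}, {ν, ξ, ρ} × {77, 79}, {ν, ξ, ρ} × {77, 78, 79}}; |τ_{X×Y}| = 30.

Enumerate products U × V with U ∈ τ_X, V ∈ τ_Y (deduplicated):
  ∅ × ∅ = {} (∅)
  {ν} × {79} = {(ν,79)}
  {ν} × {77, 79} = {(ν,77), (ν,79)}
  {ν, ξ} × {79} = {(ν,79), (ξ,79)}
  {ν, ρ} × {79} = {(ν,79), (ρ,79)}
  {ν} × {77, 78, 79} = {(ν,77), (ν,78), (ν,79)}
  {ν, ξ, ρ} × {79} = {(ν,79), (ξ,79), (ρ,79)}
  {ν, ξ} × {77, 79} = {(ν,77), (ν,79), (ξ,77), (ξ,79)}
  {ν, ρ} × {77, 79} = {(ν,77), (ν,79), (ρ,77), (ρ,79)}
  {ν, ξ} × {77, 78, 79} = {(ν,77), (ν,78), (ν,79), (ξ,77), (ξ,78), (ξ,79)}
  {ν, ρ} × {77, 78, 79} = {(ν,77), (ν,78), (ν,79), (ρ,77), (ρ,78), (ρ,79)}
  {ν, ξ, ρ} × {77, 79} = {(ν,77), (ν,79), (ξ,77), (ξ,79), (ρ,77), (ρ,79)}
  {ν, ξ, ρ} × {77, 78, 79} = {(ν,77), (ν,78), (ν,79), (ξ,77), (ξ,78), (ξ,79), (ρ,77), (ρ,78), (ρ,79)}
These 13 distinct sets form the basis B.
Close under arbitrary unions to get τ_{X×Y}; counting gives |τ_{X×Y}| = 30.


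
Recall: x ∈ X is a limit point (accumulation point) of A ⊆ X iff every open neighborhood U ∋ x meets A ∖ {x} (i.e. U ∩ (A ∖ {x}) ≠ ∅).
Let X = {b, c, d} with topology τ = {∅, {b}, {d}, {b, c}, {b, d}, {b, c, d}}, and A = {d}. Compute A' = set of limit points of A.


A' = ∅

For each x ∈ X, list the open sets U ∈ τ with x ∈ U, then check whether U ∩ (A ∖ {x}) ≠ ∅ for every such U.
  x = b: open {b} ∋ x has {b} ∩ (A ∖ {b}) = ∅, so x is NOT a limit point.
  x = c: open {b, c} ∋ x has {b, c} ∩ (A ∖ {c}) = ∅, so x is NOT a limit point.
  x = d: open {d} ∋ x has {d} ∩ (A ∖ {d}) = ∅, so x is NOT a limit point.
Collecting: A' = ∅.


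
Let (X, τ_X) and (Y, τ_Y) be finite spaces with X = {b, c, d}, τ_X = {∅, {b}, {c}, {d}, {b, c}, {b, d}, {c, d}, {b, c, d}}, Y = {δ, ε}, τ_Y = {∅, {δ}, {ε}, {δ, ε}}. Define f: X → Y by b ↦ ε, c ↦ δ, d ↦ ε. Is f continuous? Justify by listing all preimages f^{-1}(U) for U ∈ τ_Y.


f IS continuous.

Compute f^{-1}(U) for each U ∈ τ_Y:
  U = ∅: f^{-1}(U) = ∅ ∈ τ_X ✓.
  U = {δ}: f^{-1}(U) = {c} ∈ τ_X ✓.
  U = {ε}: f^{-1}(U) = {b, d} ∈ τ_X ✓.
  U = {δ, ε}: f^{-1}(U) = {b, c, d} ∈ τ_X ✓.
Every preimage lies in τ_X, so f IS continuous.


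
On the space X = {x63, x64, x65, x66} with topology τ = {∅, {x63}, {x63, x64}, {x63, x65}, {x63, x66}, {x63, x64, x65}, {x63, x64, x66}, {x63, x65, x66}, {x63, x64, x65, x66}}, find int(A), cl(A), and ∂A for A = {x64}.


int(A) = ∅, cl(A) = {x64}, ∂A = {x64}.

Closed sets in (X, τ) are complements of opens:
  closed(X, τ) = {∅, {x64}, {x65}, {x66}, {x64, x65}, {x64, x66}, {x65, x66}, {x64, x65, x66}, {x63, x64, x65, x66}}.
int(A) = ⋃ {U ∈ τ : U ⊆ A}. Opens contained in A: ∅.
Taking the union of these: int(A) = ∅.
cl(A) = ⋂ {C closed : A ⊆ C}. Closed sets containing A: {x64}, {x64, x65}, {x64, x66}, {x64, x65, x66}, {x63, x64, x65, x66}.
Intersecting these: cl(A) = {x64}.
∂A = cl(A) ∖ int(A) = {x64} ∖ ∅ = {x64}.


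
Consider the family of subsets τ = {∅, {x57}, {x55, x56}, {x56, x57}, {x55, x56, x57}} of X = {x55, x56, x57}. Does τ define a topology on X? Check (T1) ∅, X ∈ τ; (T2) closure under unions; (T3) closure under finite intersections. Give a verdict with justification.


τ is NOT a topology on X.

Axiom (T1): ∅ ∈ τ? Yes; X ∈ τ? Yes.
Axiom (T2/T3): check pairwise unions and intersections of members of τ.
Counterexample for (T3): {x55, x56} ∩ {x56, x57} = {x56} ∉ τ. Therefore τ is NOT a topology.


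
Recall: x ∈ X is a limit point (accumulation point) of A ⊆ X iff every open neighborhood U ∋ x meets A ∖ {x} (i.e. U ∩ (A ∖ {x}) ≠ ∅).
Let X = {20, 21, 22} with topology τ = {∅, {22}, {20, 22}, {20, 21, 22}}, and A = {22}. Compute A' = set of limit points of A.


A' = {20, 21}

For each x ∈ X, list the open sets U ∈ τ with x ∈ U, then check whether U ∩ (A ∖ {x}) ≠ ∅ for every such U.
  x = 20: opens ∋ x are {20, 22}, {20, 21, 22}; each meets A ∖ {20}, so x IS a limit point.
  x = 21: opens ∋ x are {20, 21, 22}; each meets A ∖ {21}, so x IS a limit point.
  x = 22: open {22} ∋ x has {22} ∩ (A ∖ {22}) = ∅, so x is NOT a limit point.
Collecting: A' = {20, 21}.


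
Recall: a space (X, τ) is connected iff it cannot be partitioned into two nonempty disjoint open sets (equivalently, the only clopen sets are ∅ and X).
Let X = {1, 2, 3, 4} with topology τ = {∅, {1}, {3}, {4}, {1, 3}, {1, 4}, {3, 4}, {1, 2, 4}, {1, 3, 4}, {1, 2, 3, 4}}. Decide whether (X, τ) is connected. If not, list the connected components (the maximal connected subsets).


(X, τ) is disconnected; components = [{3}, {1, 2, 4}].

Find clopen sets (U ∈ τ with X ∖ U ∈ τ):
  U = ∅, X ∖ U = {1, 2, 3, 4} — both open, so U is clopen.
  U = {3}, X ∖ U = {1, 2, 4} — both open, so U is clopen.
  U = {1, 2, 4}, X ∖ U = {3} — both open, so U is clopen.
  U = {1, 2, 3, 4}, X ∖ U = ∅ — both open, so U is clopen.
Nontrivial clopen(s) exist: e.g. {1, 2, 4}. So (X, τ) is disconnected.
Compute connected components by grouping points that agree on all clopens:
  component: {3}
  component: {1, 2, 4}


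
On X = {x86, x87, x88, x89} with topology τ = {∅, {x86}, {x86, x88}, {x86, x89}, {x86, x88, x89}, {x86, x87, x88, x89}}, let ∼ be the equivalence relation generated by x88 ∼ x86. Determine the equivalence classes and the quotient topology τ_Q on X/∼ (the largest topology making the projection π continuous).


X/∼ = {[x86=x88], [x87], [x89]}; |τ_Q| = 4.

Equivalence classes: [x86=x88], [x87], [x89].
Quotient map π: X → X/∼ sends x86 ↦ [x86=x88], x87 ↦ [x87], x88 ↦ [x86=x88], x89 ↦ [x89].
For each subset V ⊆ X/∼, compute π^{-1}(V) ⊆ X and check whether π^{-1}(V) ∈ τ. V is open in τ_Q iff π^{-1}(V) ∈ τ.
  V = {}: π^{-1}(V) = ∅ ∈ τ ✓.
  V = {[x86=x88]}: π^{-1}(V) = {x86, x88} ∈ τ ✓.
  V = {[x87]}: π^{-1}(V) = {x87} ∉ τ ✗.
  V = {[x86=x88], [x87]}: π^{-1}(V) = {x86, x87, x88} ∉ τ ✗.
  V = {[x89]}: π^{-1}(V) = {x89} ∉ τ ✗.
  V = {[x86=x88], [x89]}: π^{-1}(V) = {x86, x88, x89} ∈ τ ✓.
  V = {[x87], [x89]}: π^{-1}(V) = {x87, x89} ∉ τ ✗.
  V = {[x86=x88], [x87], [x89]}: π^{-1}(V) = {x86, x87, x88, x89} ∈ τ ✓.
Open sets in the quotient: τ_Q = {{}, {[x86=x88]}, {[x86=x88], [x89]}, {[x86=x88], [x87], [x89]}} (4 elements).


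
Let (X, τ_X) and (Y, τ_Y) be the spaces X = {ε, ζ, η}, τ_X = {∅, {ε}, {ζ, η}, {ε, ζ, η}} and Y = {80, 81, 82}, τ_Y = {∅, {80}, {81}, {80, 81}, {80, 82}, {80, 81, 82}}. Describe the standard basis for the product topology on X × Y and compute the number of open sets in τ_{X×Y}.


Basis B = {∅ × ∅, {ε} × {80}, {ε} × {81}, {ε} × {80, 81}, {ε} × {80, 82}, {ζ, η} × {80}, {ζ, η} × {81}, {ε} × {80, 81, 82}, {ε, ζ, η} × {80}, {ε, ζ, η} × {81}, {ζ, η} × {80, 81}, {ζ, η} × {80, 82}, {ε, ζ, η} × {80, 81}, {ε, ζ, η} × {80, 82}, {ζ, η} × {80, 81, 82}, {ε, ζ, η} × {80, 81, 82}}; |τ_{X×Y}| = 36.

Enumerate products U × V with U ∈ τ_X, V ∈ τ_Y (deduplicated):
  ∅ × ∅ = {} (∅)
  {ε} × {80} = {(ε,80)}
  {ε} × {81} = {(ε,81)}
  {ε} × {80, 81} = {(ε,80), (ε,81)}
  {ε} × {80, 82} = {(ε,80), (ε,82)}
  {ζ, η} × {80} = {(ζ,80), (η,80)}
  {ζ, η} × {81} = {(ζ,81), (η,81)}
  {ε} × {80, 81, 82} = {(ε,80), (ε,81), (ε,82)}
  {ε, ζ, η} × {80} = {(ε,80), (ζ,80), (η,80)}
  {ε, ζ, η} × {81} = {(ε,81), (ζ,81), (η,81)}
  {ζ, η} × {80, 81} = {(ζ,80), (ζ,81), (η,80), (η,81)}
  {ζ, η} × {80, 82} = {(ζ,80), (ζ,82), (η,80), (η,82)}
  {ε, ζ, η} × {80, 81} = {(ε,80), (ε,81), (ζ,80), (ζ,81), (η,80), (η,81)}
  {ε, ζ, η} × {80, 82} = {(ε,80), (ε,82), (ζ,80), (ζ,82), (η,80), (η,82)}
  {ζ, η} × {80, 81, 82} = {(ζ,80), (ζ,81), (ζ,82), (η,80), (η,81), (η,82)}
  {ε, ζ, η} × {80, 81, 82} = {(ε,80), (ε,81), (ε,82), (ζ,80), (ζ,81), (ζ,82), (η,80), (η,81), (η,82)}
These 16 distinct sets form the basis B.
Close under arbitrary unions to get τ_{X×Y}; counting gives |τ_{X×Y}| = 36.


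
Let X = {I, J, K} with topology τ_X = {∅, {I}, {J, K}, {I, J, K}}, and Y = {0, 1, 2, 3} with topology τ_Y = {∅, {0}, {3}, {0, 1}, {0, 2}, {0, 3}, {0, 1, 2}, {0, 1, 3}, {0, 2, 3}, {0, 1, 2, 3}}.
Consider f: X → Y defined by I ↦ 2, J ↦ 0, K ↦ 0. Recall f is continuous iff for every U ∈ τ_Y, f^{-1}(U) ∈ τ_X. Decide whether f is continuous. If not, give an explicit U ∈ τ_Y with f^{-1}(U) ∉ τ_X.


f IS continuous.

Compute f^{-1}(U) for each U ∈ τ_Y:
  U = ∅: f^{-1}(U) = ∅ ∈ τ_X ✓.
  U = {0}: f^{-1}(U) = {J, K} ∈ τ_X ✓.
  U = {3}: f^{-1}(U) = ∅ ∈ τ_X ✓.
  U = {0, 1}: f^{-1}(U) = {J, K} ∈ τ_X ✓.
  U = {0, 2}: f^{-1}(U) = {I, J, K} ∈ τ_X ✓.
  U = {0, 3}: f^{-1}(U) = {J, K} ∈ τ_X ✓.
  U = {0, 1, 2}: f^{-1}(U) = {I, J, K} ∈ τ_X ✓.
  U = {0, 1, 3}: f^{-1}(U) = {J, K} ∈ τ_X ✓.
  U = {0, 2, 3}: f^{-1}(U) = {I, J, K} ∈ τ_X ✓.
  U = {0, 1, 2, 3}: f^{-1}(U) = {I, J, K} ∈ τ_X ✓.
Every preimage lies in τ_X, so f IS continuous.


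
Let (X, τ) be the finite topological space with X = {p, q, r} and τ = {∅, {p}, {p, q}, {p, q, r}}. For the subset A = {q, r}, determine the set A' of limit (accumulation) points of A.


A' = {r}

For each x ∈ X, list the open sets U ∈ τ with x ∈ U, then check whether U ∩ (A ∖ {x}) ≠ ∅ for every such U.
  x = p: open {p} ∋ x has {p} ∩ (A ∖ {p}) = ∅, so x is NOT a limit point.
  x = q: open {p, q} ∋ x has {p, q} ∩ (A ∖ {q}) = ∅, so x is NOT a limit point.
  x = r: opens ∋ x are {p, q, r}; each meets A ∖ {r}, so x IS a limit point.
Collecting: A' = {r}.


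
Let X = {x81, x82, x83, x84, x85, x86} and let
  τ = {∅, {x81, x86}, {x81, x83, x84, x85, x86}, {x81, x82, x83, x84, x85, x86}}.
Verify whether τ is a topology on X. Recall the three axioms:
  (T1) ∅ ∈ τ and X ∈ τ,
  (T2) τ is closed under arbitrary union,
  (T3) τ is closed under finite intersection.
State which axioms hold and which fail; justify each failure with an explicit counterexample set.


τ IS a topology on X.

Axiom (T1): ∅ ∈ τ? Yes; X ∈ τ? Yes.
Axiom (T2/T3): check pairwise unions and intersections of members of τ.
All pairwise intersections and unions checked — each lies in τ. Therefore τ satisfies (T1), (T2), (T3): it IS a topology on X.


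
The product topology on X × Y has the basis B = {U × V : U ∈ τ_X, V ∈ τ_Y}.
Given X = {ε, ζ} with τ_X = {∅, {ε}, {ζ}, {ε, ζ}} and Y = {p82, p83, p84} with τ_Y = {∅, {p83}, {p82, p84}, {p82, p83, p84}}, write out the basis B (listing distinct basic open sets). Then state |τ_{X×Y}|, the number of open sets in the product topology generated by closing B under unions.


Basis B = {∅ × ∅, {ε} × {p83}, {ζ} × {p83}, {ε} × {p82, p84}, {ε, ζ} × {p83}, {ζ} × {p82, p84}, {ε} × {p82, p83, p84}, {ζ} × {p82, p83, p84}, {ε, ζ} × {p82, p84}, {ε, ζ} × {p82, p83, p84}}; |τ_{X×Y}| = 16.

Enumerate products U × V with U ∈ τ_X, V ∈ τ_Y (deduplicated):
  ∅ × ∅ = {} (∅)
  {ε} × {p83} = {(ε,p83)}
  {ζ} × {p83} = {(ζ,p83)}
  {ε} × {p82, p84} = {(ε,p82), (ε,p84)}
  {ε, ζ} × {p83} = {(ε,p83), (ζ,p83)}
  {ζ} × {p82, p84} = {(ζ,p82), (ζ,p84)}
  {ε} × {p82, p83, p84} = {(ε,p82), (ε,p83), (ε,p84)}
  {ζ} × {p82, p83, p84} = {(ζ,p82), (ζ,p83), (ζ,p84)}
  {ε, ζ} × {p82, p84} = {(ε,p82), (ε,p84), (ζ,p82), (ζ,p84)}
  {ε, ζ} × {p82, p83, p84} = {(ε,p82), (ε,p83), (ε,p84), (ζ,p82), (ζ,p83), (ζ,p84)}
These 10 distinct sets form the basis B.
Close under arbitrary unions to get τ_{X×Y}; counting gives |τ_{X×Y}| = 16.


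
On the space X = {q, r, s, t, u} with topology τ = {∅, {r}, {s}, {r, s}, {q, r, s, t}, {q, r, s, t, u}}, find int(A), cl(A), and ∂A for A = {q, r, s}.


int(A) = {r, s}, cl(A) = {q, r, s, t, u}, ∂A = {q, t, u}.

Closed sets in (X, τ) are complements of opens:
  closed(X, τ) = {∅, {u}, {q, t, u}, {q, r, t, u}, {q, s, t, u}, {q, r, s, t, u}}.
int(A) = ⋃ {U ∈ τ : U ⊆ A}. Opens contained in A: ∅, {r}, {s}, {r, s}.
Taking the union of these: int(A) = {r, s}.
cl(A) = ⋂ {C closed : A ⊆ C}. Closed sets containing A: {q, r, s, t, u}.
Intersecting these: cl(A) = {q, r, s, t, u}.
∂A = cl(A) ∖ int(A) = {q, r, s, t, u} ∖ {r, s} = {q, t, u}.


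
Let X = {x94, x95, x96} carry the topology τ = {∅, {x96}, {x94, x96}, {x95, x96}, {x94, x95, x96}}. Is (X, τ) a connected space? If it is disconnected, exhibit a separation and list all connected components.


(X, τ) is connected.

Find clopen sets (U ∈ τ with X ∖ U ∈ τ):
  U = ∅, X ∖ U = {x94, x95, x96} — both open, so U is clopen.
  U = {x94, x95, x96}, X ∖ U = ∅ — both open, so U is clopen.
Only trivial clopens (∅ and X) exist, so (X, τ) is connected.
Compute connected components by grouping points that agree on all clopens:
  component: {x94, x95, x96}


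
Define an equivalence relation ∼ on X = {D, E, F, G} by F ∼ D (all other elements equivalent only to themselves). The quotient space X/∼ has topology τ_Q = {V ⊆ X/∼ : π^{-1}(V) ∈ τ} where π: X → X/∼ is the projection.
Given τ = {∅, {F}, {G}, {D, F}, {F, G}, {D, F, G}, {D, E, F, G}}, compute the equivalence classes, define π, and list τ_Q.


X/∼ = {[D=F], [E], [G]}; |τ_Q| = 5.

Equivalence classes: [D=F], [E], [G].
Quotient map π: X → X/∼ sends D ↦ [D=F], E ↦ [E], F ↦ [D=F], G ↦ [G].
For each subset V ⊆ X/∼, compute π^{-1}(V) ⊆ X and check whether π^{-1}(V) ∈ τ. V is open in τ_Q iff π^{-1}(V) ∈ τ.
  V = {}: π^{-1}(V) = ∅ ∈ τ ✓.
  V = {[D=F]}: π^{-1}(V) = {D, F} ∈ τ ✓.
  V = {[E]}: π^{-1}(V) = {E} ∉ τ ✗.
  V = {[D=F], [E]}: π^{-1}(V) = {D, E, F} ∉ τ ✗.
  V = {[G]}: π^{-1}(V) = {G} ∈ τ ✓.
  V = {[D=F], [G]}: π^{-1}(V) = {D, F, G} ∈ τ ✓.
  V = {[E], [G]}: π^{-1}(V) = {E, G} ∉ τ ✗.
  V = {[D=F], [E], [G]}: π^{-1}(V) = {D, E, F, G} ∈ τ ✓.
Open sets in the quotient: τ_Q = {{}, {[D=F]}, {[G]}, {[D=F], [G]}, {[D=F], [E], [G]}} (5 elements).


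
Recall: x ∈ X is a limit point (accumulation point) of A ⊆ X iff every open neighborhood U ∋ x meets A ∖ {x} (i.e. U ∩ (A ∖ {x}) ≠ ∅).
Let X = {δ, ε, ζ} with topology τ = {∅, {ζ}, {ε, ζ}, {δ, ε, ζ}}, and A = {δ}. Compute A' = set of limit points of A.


A' = ∅

For each x ∈ X, list the open sets U ∈ τ with x ∈ U, then check whether U ∩ (A ∖ {x}) ≠ ∅ for every such U.
  x = δ: open {δ, ε, ζ} ∋ x has {δ, ε, ζ} ∩ (A ∖ {δ}) = ∅, so x is NOT a limit point.
  x = ε: open {ε, ζ} ∋ x has {ε, ζ} ∩ (A ∖ {ε}) = ∅, so x is NOT a limit point.
  x = ζ: open {ζ} ∋ x has {ζ} ∩ (A ∖ {ζ}) = ∅, so x is NOT a limit point.
Collecting: A' = ∅.


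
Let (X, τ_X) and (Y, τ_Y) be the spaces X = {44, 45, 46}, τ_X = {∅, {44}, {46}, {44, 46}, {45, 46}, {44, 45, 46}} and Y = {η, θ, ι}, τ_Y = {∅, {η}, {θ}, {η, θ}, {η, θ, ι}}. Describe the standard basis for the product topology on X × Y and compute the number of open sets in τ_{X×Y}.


Basis B = {∅ × ∅, {44} × {η}, {44} × {θ}, {46} × {η}, {46} × {θ}, {44} × {η, θ}, {44, 46} × {η}, {44, 46} × {θ}, {45, 46} × {η}, {45, 46} × {θ}, {46} × {η, θ}, {44} × {η, θ, ι}, {44, 45, 46} × {η}, {44, 45, 46} × {θ}, {46} × {η, θ, ι}, {44, 46} × {η, θ}, {45, 46} × {η, θ}, {44, 46} × {η, θ, ι}, {44, 45, 46} × {η, θ}, {45, 46} × {η, θ, ι}, {44, 45, 46} × {η, θ, ι}}; |τ_{X×Y}| = 70.

Enumerate products U × V with U ∈ τ_X, V ∈ τ_Y (deduplicated):
  ∅ × ∅ = {} (∅)
  {44} × {η} = {(44,η)}
  {44} × {θ} = {(44,θ)}
  {46} × {η} = {(46,η)}
  {46} × {θ} = {(46,θ)}
  {44} × {η, θ} = {(44,η), (44,θ)}
  {44, 46} × {η} = {(44,η), (46,η)}
  {44, 46} × {θ} = {(44,θ), (46,θ)}
  {45, 46} × {η} = {(45,η), (46,η)}
  {45, 46} × {θ} = {(45,θ), (46,θ)}
  {46} × {η, θ} = {(46,η), (46,θ)}
  {44} × {η, θ, ι} = {(44,η), (44,θ), (44,ι)}
  {44, 45, 46} × {η} = {(44,η), (45,η), (46,η)}
  {44, 45, 46} × {θ} = {(44,θ), (45,θ), (46,θ)}
  {46} × {η, θ, ι} = {(46,η), (46,θ), (46,ι)}
  {44, 46} × {η, θ} = {(44,η), (44,θ), (46,η), (46,θ)}
  {45, 46} × {η, θ} = {(45,η), (45,θ), (46,η), (46,θ)}
  {44, 46} × {η, θ, ι} = {(44,η), (44,θ), (44,ι), (46,η), (46,θ), (46,ι)}
  {44, 45, 46} × {η, θ} = {(44,η), (44,θ), (45,η), (45,θ), (46,η), (46,θ)}
  {45, 46} × {η, θ, ι} = {(45,η), (45,θ), (45,ι), (46,η), (46,θ), (46,ι)}
  {44, 45, 46} × {η, θ, ι} = {(44,η), (44,θ), (44,ι), (45,η), (45,θ), (45,ι), (46,η), (46,θ), (46,ι)}
These 21 distinct sets form the basis B.
Close under arbitrary unions to get τ_{X×Y}; counting gives |τ_{X×Y}| = 70.


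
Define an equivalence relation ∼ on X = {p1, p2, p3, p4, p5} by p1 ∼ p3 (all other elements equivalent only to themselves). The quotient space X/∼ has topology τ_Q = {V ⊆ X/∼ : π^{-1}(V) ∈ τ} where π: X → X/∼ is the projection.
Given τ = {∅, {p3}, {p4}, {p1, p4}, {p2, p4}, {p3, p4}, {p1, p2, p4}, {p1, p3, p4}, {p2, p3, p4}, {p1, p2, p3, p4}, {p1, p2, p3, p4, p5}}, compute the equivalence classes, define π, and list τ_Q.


X/∼ = {[p1=p3], [p2], [p4], [p5]}; |τ_Q| = 6.

Equivalence classes: [p1=p3], [p2], [p4], [p5].
Quotient map π: X → X/∼ sends p1 ↦ [p1=p3], p2 ↦ [p2], p3 ↦ [p1=p3], p4 ↦ [p4], p5 ↦ [p5].
For each subset V ⊆ X/∼, compute π^{-1}(V) ⊆ X and check whether π^{-1}(V) ∈ τ. V is open in τ_Q iff π^{-1}(V) ∈ τ.
  V = {}: π^{-1}(V) = ∅ ∈ τ ✓.
  V = {[p1=p3]}: π^{-1}(V) = {p1, p3} ∉ τ ✗.
  V = {[p2]}: π^{-1}(V) = {p2} ∉ τ ✗.
  V = {[p1=p3], [p2]}: π^{-1}(V) = {p1, p2, p3} ∉ τ ✗.
  V = {[p4]}: π^{-1}(V) = {p4} ∈ τ ✓.
  V = {[p1=p3], [p4]}: π^{-1}(V) = {p1, p3, p4} ∈ τ ✓.
  V = {[p2], [p4]}: π^{-1}(V) = {p2, p4} ∈ τ ✓.
  V = {[p1=p3], [p2], [p4]}: π^{-1}(V) = {p1, p2, p3, p4} ∈ τ ✓.
  V = {[p5]}: π^{-1}(V) = {p5} ∉ τ ✗.
  V = {[p1=p3], [p5]}: π^{-1}(V) = {p1, p3, p5} ∉ τ ✗.
  V = {[p2], [p5]}: π^{-1}(V) = {p2, p5} ∉ τ ✗.
  V = {[p1=p3], [p2], [p5]}: π^{-1}(V) = {p1, p2, p3, p5} ∉ τ ✗.
  V = {[p4], [p5]}: π^{-1}(V) = {p4, p5} ∉ τ ✗.
  V = {[p1=p3], [p4], [p5]}: π^{-1}(V) = {p1, p3, p4, p5} ∉ τ ✗.
  V = {[p2], [p4], [p5]}: π^{-1}(V) = {p2, p4, p5} ∉ τ ✗.
  V = {[p1=p3], [p2], [p4], [p5]}: π^{-1}(V) = {p1, p2, p3, p4, p5} ∈ τ ✓.
Open sets in the quotient: τ_Q = {{}, {[p4]}, {[p1=p3], [p4]}, {[p2], [p4]}, {[p1=p3], [p2], [p4]}, {[p1=p3], [p2], [p4], [p5]}} (6 elements).


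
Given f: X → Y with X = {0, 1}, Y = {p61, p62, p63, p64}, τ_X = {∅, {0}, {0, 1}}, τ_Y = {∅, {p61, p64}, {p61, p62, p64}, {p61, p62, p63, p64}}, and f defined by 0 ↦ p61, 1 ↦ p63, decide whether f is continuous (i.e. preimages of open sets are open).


f IS continuous.

Compute f^{-1}(U) for each U ∈ τ_Y:
  U = ∅: f^{-1}(U) = ∅ ∈ τ_X ✓.
  U = {p61, p64}: f^{-1}(U) = {0} ∈ τ_X ✓.
  U = {p61, p62, p64}: f^{-1}(U) = {0} ∈ τ_X ✓.
  U = {p61, p62, p63, p64}: f^{-1}(U) = {0, 1} ∈ τ_X ✓.
Every preimage lies in τ_X, so f IS continuous.


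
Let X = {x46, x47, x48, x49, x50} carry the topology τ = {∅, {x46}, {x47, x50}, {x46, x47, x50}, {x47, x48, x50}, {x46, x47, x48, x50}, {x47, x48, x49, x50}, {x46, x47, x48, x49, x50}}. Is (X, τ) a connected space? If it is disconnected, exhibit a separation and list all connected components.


(X, τ) is disconnected; components = [{x46}, {x47, x48, x49, x50}].

Find clopen sets (U ∈ τ with X ∖ U ∈ τ):
  U = ∅, X ∖ U = {x46, x47, x48, x49, x50} — both open, so U is clopen.
  U = {x46}, X ∖ U = {x47, x48, x49, x50} — both open, so U is clopen.
  U = {x47, x48, x49, x50}, X ∖ U = {x46} — both open, so U is clopen.
  U = {x46, x47, x48, x49, x50}, X ∖ U = ∅ — both open, so U is clopen.
Nontrivial clopen(s) exist: e.g. {x46}. So (X, τ) is disconnected.
Compute connected components by grouping points that agree on all clopens:
  component: {x46}
  component: {x47, x48, x49, x50}


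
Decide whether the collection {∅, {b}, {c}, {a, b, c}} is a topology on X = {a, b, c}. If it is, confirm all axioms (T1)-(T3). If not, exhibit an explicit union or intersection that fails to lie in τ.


τ is NOT a topology on X.

Axiom (T1): ∅ ∈ τ? Yes; X ∈ τ? Yes.
Axiom (T2/T3): check pairwise unions and intersections of members of τ.
Counterexample for (T2): {b} ∪ {c} = {b, c} ∉ τ. Therefore τ is NOT a topology.


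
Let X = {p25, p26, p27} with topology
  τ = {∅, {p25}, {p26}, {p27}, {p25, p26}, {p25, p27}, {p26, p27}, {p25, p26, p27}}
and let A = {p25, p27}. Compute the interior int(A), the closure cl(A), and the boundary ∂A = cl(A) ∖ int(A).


int(A) = {p25, p27}, cl(A) = {p25, p27}, ∂A = ∅.

Closed sets in (X, τ) are complements of opens:
  closed(X, τ) = {∅, {p25}, {p26}, {p27}, {p25, p26}, {p25, p27}, {p26, p27}, {p25, p26, p27}}.
int(A) = ⋃ {U ∈ τ : U ⊆ A}. Opens contained in A: ∅, {p25}, {p27}, {p25, p27}.
Taking the union of these: int(A) = {p25, p27}.
cl(A) = ⋂ {C closed : A ⊆ C}. Closed sets containing A: {p25, p27}, {p25, p26, p27}.
Intersecting these: cl(A) = {p25, p27}.
∂A = cl(A) ∖ int(A) = {p25, p27} ∖ {p25, p27} = ∅.


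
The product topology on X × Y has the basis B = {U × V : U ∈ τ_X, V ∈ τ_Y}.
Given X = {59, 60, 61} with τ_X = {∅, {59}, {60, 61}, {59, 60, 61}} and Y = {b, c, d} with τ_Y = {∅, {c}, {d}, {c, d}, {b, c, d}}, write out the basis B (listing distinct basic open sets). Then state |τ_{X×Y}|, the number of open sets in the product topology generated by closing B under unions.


Basis B = {∅ × ∅, {59} × {c}, {59} × {d}, {59} × {c, d}, {60, 61} × {c}, {60, 61} × {d}, {59} × {b, c, d}, {59, 60, 61} × {c}, {59, 60, 61} × {d}, {60, 61} × {c, d}, {59, 60, 61} × {c, d}, {60, 61} × {b, c, d}, {59, 60, 61} × {b, c, d}}; |τ_{X×Y}| = 25.

Enumerate products U × V with U ∈ τ_X, V ∈ τ_Y (deduplicated):
  ∅ × ∅ = {} (∅)
  {59} × {c} = {(59,c)}
  {59} × {d} = {(59,d)}
  {59} × {c, d} = {(59,c), (59,d)}
  {60, 61} × {c} = {(60,c), (61,c)}
  {60, 61} × {d} = {(60,d), (61,d)}
  {59} × {b, c, d} = {(59,b), (59,c), (59,d)}
  {59, 60, 61} × {c} = {(59,c), (60,c), (61,c)}
  {59, 60, 61} × {d} = {(59,d), (60,d), (61,d)}
  {60, 61} × {c, d} = {(60,c), (60,d), (61,c), (61,d)}
  {59, 60, 61} × {c, d} = {(59,c), (59,d), (60,c), (60,d), (61,c), (61,d)}
  {60, 61} × {b, c, d} = {(60,b), (60,c), (60,d), (61,b), (61,c), (61,d)}
  {59, 60, 61} × {b, c, d} = {(59,b), (59,c), (59,d), (60,b), (60,c), (60,d), (61,b), (61,c), (61,d)}
These 13 distinct sets form the basis B.
Close under arbitrary unions to get τ_{X×Y}; counting gives |τ_{X×Y}| = 25.


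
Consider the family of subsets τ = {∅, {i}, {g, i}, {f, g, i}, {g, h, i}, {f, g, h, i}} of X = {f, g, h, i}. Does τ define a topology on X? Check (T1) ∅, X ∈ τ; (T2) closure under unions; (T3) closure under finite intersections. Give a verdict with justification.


τ IS a topology on X.

Axiom (T1): ∅ ∈ τ? Yes; X ∈ τ? Yes.
Axiom (T2/T3): check pairwise unions and intersections of members of τ.
All pairwise intersections and unions checked — each lies in τ. Therefore τ satisfies (T1), (T2), (T3): it IS a topology on X.


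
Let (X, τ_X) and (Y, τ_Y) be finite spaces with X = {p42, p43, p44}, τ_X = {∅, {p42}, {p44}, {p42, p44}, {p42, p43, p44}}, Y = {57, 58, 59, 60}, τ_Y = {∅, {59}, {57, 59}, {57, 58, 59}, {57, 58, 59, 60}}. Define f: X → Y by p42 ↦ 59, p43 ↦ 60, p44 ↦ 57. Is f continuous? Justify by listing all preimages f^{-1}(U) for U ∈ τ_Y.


f IS continuous.

Compute f^{-1}(U) for each U ∈ τ_Y:
  U = ∅: f^{-1}(U) = ∅ ∈ τ_X ✓.
  U = {59}: f^{-1}(U) = {p42} ∈ τ_X ✓.
  U = {57, 59}: f^{-1}(U) = {p42, p44} ∈ τ_X ✓.
  U = {57, 58, 59}: f^{-1}(U) = {p42, p44} ∈ τ_X ✓.
  U = {57, 58, 59, 60}: f^{-1}(U) = {p42, p43, p44} ∈ τ_X ✓.
Every preimage lies in τ_X, so f IS continuous.


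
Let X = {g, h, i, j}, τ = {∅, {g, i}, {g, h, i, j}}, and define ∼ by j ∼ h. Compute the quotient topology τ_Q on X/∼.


X/∼ = {[g], [h=j], [i]}; |τ_Q| = 3.

Equivalence classes: [g], [h=j], [i].
Quotient map π: X → X/∼ sends g ↦ [g], h ↦ [h=j], i ↦ [i], j ↦ [h=j].
For each subset V ⊆ X/∼, compute π^{-1}(V) ⊆ X and check whether π^{-1}(V) ∈ τ. V is open in τ_Q iff π^{-1}(V) ∈ τ.
  V = {}: π^{-1}(V) = ∅ ∈ τ ✓.
  V = {[g]}: π^{-1}(V) = {g} ∉ τ ✗.
  V = {[h=j]}: π^{-1}(V) = {h, j} ∉ τ ✗.
  V = {[g], [h=j]}: π^{-1}(V) = {g, h, j} ∉ τ ✗.
  V = {[i]}: π^{-1}(V) = {i} ∉ τ ✗.
  V = {[g], [i]}: π^{-1}(V) = {g, i} ∈ τ ✓.
  V = {[h=j], [i]}: π^{-1}(V) = {h, i, j} ∉ τ ✗.
  V = {[g], [h=j], [i]}: π^{-1}(V) = {g, h, i, j} ∈ τ ✓.
Open sets in the quotient: τ_Q = {{}, {[g], [i]}, {[g], [h=j], [i]}} (3 elements).


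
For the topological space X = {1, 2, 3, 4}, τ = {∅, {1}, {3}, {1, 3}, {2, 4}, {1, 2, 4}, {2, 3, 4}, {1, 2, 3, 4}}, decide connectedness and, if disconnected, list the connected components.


(X, τ) is disconnected; components = [{1}, {3}, {2, 4}].

Find clopen sets (U ∈ τ with X ∖ U ∈ τ):
  U = ∅, X ∖ U = {1, 2, 3, 4} — both open, so U is clopen.
  U = {1}, X ∖ U = {2, 3, 4} — both open, so U is clopen.
  U = {3}, X ∖ U = {1, 2, 4} — both open, so U is clopen.
  U = {1, 3}, X ∖ U = {2, 4} — both open, so U is clopen.
  U = {2, 4}, X ∖ U = {1, 3} — both open, so U is clopen.
  U = {1, 2, 4}, X ∖ U = {3} — both open, so U is clopen.
  U = {2, 3, 4}, X ∖ U = {1} — both open, so U is clopen.
  U = {1, 2, 3, 4}, X ∖ U = ∅ — both open, so U is clopen.
Nontrivial clopen(s) exist: e.g. {2, 3, 4}. So (X, τ) is disconnected.
Compute connected components by grouping points that agree on all clopens:
  component: {1}
  component: {3}
  component: {2, 4}


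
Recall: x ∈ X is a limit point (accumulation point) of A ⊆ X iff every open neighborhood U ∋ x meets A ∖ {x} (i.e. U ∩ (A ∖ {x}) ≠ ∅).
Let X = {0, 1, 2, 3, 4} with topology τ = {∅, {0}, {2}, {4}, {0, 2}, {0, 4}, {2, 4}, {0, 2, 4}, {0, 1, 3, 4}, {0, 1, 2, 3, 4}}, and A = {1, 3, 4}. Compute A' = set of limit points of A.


A' = {1, 3}

For each x ∈ X, list the open sets U ∈ τ with x ∈ U, then check whether U ∩ (A ∖ {x}) ≠ ∅ for every such U.
  x = 0: open {0} ∋ x has {0} ∩ (A ∖ {0}) = ∅, so x is NOT a limit point.
  x = 1: opens ∋ x are {0, 1, 3, 4}, {0, 1, 2, 3, 4}; each meets A ∖ {1}, so x IS a limit point.
  x = 2: open {2} ∋ x has {2} ∩ (A ∖ {2}) = ∅, so x is NOT a limit point.
  x = 3: opens ∋ x are {0, 1, 3, 4}, {0, 1, 2, 3, 4}; each meets A ∖ {3}, so x IS a limit point.
  x = 4: open {4} ∋ x has {4} ∩ (A ∖ {4}) = ∅, so x is NOT a limit point.
Collecting: A' = {1, 3}.


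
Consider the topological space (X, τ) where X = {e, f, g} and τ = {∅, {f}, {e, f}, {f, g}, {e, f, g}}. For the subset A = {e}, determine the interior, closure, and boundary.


int(A) = ∅, cl(A) = {e}, ∂A = {e}.

Closed sets in (X, τ) are complements of opens:
  closed(X, τ) = {∅, {e}, {g}, {e, g}, {e, f, g}}.
int(A) = ⋃ {U ∈ τ : U ⊆ A}. Opens contained in A: ∅.
Taking the union of these: int(A) = ∅.
cl(A) = ⋂ {C closed : A ⊆ C}. Closed sets containing A: {e}, {e, g}, {e, f, g}.
Intersecting these: cl(A) = {e}.
∂A = cl(A) ∖ int(A) = {e} ∖ ∅ = {e}.


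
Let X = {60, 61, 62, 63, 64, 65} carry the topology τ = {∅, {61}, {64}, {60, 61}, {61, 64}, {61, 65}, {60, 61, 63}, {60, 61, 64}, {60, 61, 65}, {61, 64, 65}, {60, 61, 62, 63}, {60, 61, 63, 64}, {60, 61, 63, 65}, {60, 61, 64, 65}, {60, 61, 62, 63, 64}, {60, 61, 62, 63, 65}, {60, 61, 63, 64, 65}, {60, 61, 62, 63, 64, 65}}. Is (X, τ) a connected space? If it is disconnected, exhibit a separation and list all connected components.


(X, τ) is disconnected; components = [{64}, {60, 61, 62, 63, 65}].

Find clopen sets (U ∈ τ with X ∖ U ∈ τ):
  U = ∅, X ∖ U = {60, 61, 62, 63, 64, 65} — both open, so U is clopen.
  U = {64}, X ∖ U = {60, 61, 62, 63, 65} — both open, so U is clopen.
  U = {60, 61, 62, 63, 65}, X ∖ U = {64} — both open, so U is clopen.
  U = {60, 61, 62, 63, 64, 65}, X ∖ U = ∅ — both open, so U is clopen.
Nontrivial clopen(s) exist: e.g. {60, 61, 62, 63, 65}. So (X, τ) is disconnected.
Compute connected components by grouping points that agree on all clopens:
  component: {64}
  component: {60, 61, 62, 63, 65}


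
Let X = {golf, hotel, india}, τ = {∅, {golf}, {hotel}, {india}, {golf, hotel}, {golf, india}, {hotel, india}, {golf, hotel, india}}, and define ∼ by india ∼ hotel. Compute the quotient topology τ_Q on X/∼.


X/∼ = {[golf], [hotel=india]}; |τ_Q| = 4.

Equivalence classes: [golf], [hotel=india].
Quotient map π: X → X/∼ sends golf ↦ [golf], hotel ↦ [hotel=india], india ↦ [hotel=india].
For each subset V ⊆ X/∼, compute π^{-1}(V) ⊆ X and check whether π^{-1}(V) ∈ τ. V is open in τ_Q iff π^{-1}(V) ∈ τ.
  V = {}: π^{-1}(V) = ∅ ∈ τ ✓.
  V = {[golf]}: π^{-1}(V) = {golf} ∈ τ ✓.
  V = {[hotel=india]}: π^{-1}(V) = {hotel, india} ∈ τ ✓.
  V = {[golf], [hotel=india]}: π^{-1}(V) = {golf, hotel, india} ∈ τ ✓.
Open sets in the quotient: τ_Q = {{}, {[golf]}, {[hotel=india]}, {[golf], [hotel=india]}} (4 elements).


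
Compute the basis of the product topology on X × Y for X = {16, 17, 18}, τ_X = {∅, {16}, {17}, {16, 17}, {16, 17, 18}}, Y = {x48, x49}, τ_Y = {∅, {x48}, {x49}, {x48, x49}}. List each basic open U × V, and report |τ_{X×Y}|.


Basis B = {∅ × ∅, {16} × {x48}, {16} × {x49}, {17} × {x48}, {17} × {x49}, {16} × {x48, x49}, {16, 17} × {x48}, {16, 17} × {x49}, {17} × {x48, x49}, {16, 17, 18} × {x48}, {16, 17, 18} × {x49}, {16, 17} × {x48, x49}, {16, 17, 18} × {x48, x49}}; |τ_{X×Y}| = 25.

Enumerate products U × V with U ∈ τ_X, V ∈ τ_Y (deduplicated):
  ∅ × ∅ = {} (∅)
  {16} × {x48} = {(16,x48)}
  {16} × {x49} = {(16,x49)}
  {17} × {x48} = {(17,x48)}
  {17} × {x49} = {(17,x49)}
  {16} × {x48, x49} = {(16,x48), (16,x49)}
  {16, 17} × {x48} = {(16,x48), (17,x48)}
  {16, 17} × {x49} = {(16,x49), (17,x49)}
  {17} × {x48, x49} = {(17,x48), (17,x49)}
  {16, 17, 18} × {x48} = {(16,x48), (17,x48), (18,x48)}
  {16, 17, 18} × {x49} = {(16,x49), (17,x49), (18,x49)}
  {16, 17} × {x48, x49} = {(16,x48), (16,x49), (17,x48), (17,x49)}
  {16, 17, 18} × {x48, x49} = {(16,x48), (16,x49), (17,x48), (17,x49), (18,x48), (18,x49)}
These 13 distinct sets form the basis B.
Close under arbitrary unions to get τ_{X×Y}; counting gives |τ_{X×Y}| = 25.
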